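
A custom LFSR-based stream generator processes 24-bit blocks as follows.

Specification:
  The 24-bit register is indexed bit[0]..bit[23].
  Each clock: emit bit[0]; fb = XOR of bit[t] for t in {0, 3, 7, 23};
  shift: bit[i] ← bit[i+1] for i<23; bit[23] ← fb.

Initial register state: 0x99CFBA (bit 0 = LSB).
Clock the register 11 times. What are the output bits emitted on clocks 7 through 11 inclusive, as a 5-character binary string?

01111

reg_0 = 0x99CFBA
clock 1: out=0, reg = 0xCCE7DD
clock 2: out=1, reg = 0x6673EE
clock 3: out=0, reg = 0x3339F7
clock 4: out=1, reg = 0x199CFB
clock 5: out=1, reg = 0x8CCE7D
clock 6: out=1, reg = 0xC6673E
clock 7: out=0, reg = 0x63339F
clock 8: out=1, reg = 0xB199CF
clock 9: out=1, reg = 0x58CCE7
clock 10: out=1, reg = 0x2C6673
clock 11: out=1, reg = 0x963339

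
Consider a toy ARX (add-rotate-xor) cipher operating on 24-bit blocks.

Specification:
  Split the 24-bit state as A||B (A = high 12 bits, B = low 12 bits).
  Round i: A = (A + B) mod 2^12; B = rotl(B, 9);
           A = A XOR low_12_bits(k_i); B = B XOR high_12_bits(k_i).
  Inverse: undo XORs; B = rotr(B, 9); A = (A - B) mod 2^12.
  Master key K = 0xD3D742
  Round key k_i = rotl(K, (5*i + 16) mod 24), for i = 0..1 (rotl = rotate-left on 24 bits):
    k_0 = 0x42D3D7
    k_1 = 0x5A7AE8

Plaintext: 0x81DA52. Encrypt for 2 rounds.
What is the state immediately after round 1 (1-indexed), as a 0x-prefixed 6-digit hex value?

s_0 = plaintext = 0x81DA52
s_1 = Round(s_0, k_0) = 0x1B8167
s_2 = Round(s_1, k_1) = 0x9F7B8B

0x1B8167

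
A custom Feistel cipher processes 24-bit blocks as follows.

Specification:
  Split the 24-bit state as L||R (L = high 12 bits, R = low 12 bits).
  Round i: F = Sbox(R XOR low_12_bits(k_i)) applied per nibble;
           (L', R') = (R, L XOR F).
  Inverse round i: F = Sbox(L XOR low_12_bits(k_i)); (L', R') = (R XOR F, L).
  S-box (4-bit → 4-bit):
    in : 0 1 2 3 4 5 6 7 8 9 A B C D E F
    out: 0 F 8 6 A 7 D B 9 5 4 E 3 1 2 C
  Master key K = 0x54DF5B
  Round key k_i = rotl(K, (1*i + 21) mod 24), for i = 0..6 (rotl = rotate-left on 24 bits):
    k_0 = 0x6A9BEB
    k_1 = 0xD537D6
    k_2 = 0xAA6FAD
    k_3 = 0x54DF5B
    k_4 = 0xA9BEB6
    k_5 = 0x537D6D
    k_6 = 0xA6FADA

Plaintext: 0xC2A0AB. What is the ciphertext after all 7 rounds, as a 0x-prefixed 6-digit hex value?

0xDE86B3

s_0 = plaintext = 0xC2A0AB
s_1 = Round(s_0, k_0) = 0x0AB28A
s_2 = Round(s_1, k_1) = 0x28A7D8
s_3 = Round(s_2, k_2) = 0x7D8B3D
s_4 = Round(s_3, k_3) = 0xB3DD05
s_5 = Round(s_4, k_4) = 0xD05DDB
s_6 = Round(s_5, k_5) = 0xDDBDE8
s_7 = Round(s_6, k_6) = 0xDE86B3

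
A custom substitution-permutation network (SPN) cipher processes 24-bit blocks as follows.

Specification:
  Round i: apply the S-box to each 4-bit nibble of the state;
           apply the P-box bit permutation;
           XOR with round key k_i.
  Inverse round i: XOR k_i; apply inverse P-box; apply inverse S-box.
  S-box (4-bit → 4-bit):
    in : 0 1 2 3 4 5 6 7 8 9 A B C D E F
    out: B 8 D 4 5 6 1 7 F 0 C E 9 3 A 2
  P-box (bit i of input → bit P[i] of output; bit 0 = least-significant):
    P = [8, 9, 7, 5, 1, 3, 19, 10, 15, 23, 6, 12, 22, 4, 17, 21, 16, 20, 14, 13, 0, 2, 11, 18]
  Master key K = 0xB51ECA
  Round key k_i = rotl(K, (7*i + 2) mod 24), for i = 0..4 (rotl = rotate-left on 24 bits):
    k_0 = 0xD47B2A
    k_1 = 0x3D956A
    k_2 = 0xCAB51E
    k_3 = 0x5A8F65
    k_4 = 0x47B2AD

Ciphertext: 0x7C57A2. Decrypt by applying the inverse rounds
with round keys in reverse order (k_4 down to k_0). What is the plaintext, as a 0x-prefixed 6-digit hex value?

s_0 = ciphertext = 0x7C57A2
s_1 = InvRound(s_0, k_4) = 0xD8A686
s_2 = InvRound(s_1, k_3) = 0x413562
s_3 = InvRound(s_2, k_2) = 0xF65751
s_4 = InvRound(s_3, k_1) = 0x647D7E
s_5 = InvRound(s_4, k_0) = 0xFFE51F

0xFFE51F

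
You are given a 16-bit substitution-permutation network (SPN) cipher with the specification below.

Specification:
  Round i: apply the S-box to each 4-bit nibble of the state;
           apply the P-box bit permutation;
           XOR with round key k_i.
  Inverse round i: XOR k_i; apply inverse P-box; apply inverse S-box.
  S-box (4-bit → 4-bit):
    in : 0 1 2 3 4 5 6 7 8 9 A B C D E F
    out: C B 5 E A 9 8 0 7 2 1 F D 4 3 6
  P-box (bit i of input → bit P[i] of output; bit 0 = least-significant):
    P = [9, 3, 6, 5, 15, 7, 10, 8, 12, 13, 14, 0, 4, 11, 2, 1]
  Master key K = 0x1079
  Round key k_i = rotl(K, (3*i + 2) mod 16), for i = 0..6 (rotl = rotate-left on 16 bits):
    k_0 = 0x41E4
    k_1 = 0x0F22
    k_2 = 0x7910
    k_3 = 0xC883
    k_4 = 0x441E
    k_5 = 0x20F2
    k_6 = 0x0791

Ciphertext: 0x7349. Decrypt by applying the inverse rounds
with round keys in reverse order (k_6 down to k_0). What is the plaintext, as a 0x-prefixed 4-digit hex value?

s_0 = ciphertext = 0x7349
s_1 = InvRound(s_0, k_6) = 0xA8FF
s_2 = InvRound(s_1, k_5) = 0xF6A9
s_3 = InvRound(s_2, k_4) = 0xC1E5
s_4 = InvRound(s_3, k_3) = 0x3760
s_5 = InvRound(s_4, k_2) = 0xEDDC
s_6 = InvRound(s_5, k_1) = 0xCFEB
s_7 = InvRound(s_6, k_0) = 0x362E

0x362E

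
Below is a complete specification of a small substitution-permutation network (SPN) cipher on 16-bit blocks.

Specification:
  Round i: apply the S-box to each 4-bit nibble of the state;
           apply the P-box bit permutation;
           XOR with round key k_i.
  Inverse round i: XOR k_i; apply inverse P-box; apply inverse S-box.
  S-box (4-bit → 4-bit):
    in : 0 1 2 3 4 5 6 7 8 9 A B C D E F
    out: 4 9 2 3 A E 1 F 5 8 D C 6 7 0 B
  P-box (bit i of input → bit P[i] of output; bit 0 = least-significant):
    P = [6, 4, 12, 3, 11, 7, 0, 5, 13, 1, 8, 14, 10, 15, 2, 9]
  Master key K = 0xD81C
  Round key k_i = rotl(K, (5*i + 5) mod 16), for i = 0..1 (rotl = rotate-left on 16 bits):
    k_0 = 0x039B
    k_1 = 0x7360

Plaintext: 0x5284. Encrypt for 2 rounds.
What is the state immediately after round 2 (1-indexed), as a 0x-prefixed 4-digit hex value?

s_0 = plaintext = 0x5284
s_1 = Round(s_0, k_0) = 0x8984
s_2 = Round(s_1, k_1) = 0x3F7D

0x3F7D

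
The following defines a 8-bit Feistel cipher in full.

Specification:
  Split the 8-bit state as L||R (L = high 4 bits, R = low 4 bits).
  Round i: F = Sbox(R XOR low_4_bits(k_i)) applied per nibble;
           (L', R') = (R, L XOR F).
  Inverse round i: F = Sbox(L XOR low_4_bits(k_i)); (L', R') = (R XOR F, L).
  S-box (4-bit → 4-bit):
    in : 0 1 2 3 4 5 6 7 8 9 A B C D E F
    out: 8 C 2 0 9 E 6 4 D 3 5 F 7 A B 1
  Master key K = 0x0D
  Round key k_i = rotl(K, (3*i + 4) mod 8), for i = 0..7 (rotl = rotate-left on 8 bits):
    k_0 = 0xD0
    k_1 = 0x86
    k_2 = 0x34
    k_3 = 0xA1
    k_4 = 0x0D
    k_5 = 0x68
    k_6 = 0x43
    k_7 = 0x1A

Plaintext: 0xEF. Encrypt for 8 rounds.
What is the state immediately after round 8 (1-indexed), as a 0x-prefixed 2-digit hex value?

0xDE

s_0 = plaintext = 0xEF
s_1 = Round(s_0, k_0) = 0xFF
s_2 = Round(s_1, k_1) = 0xFC
s_3 = Round(s_2, k_2) = 0xC2
s_4 = Round(s_3, k_3) = 0x2C
s_5 = Round(s_4, k_4) = 0xCE
s_6 = Round(s_5, k_5) = 0xEA
s_7 = Round(s_6, k_6) = 0xAD
s_8 = Round(s_7, k_7) = 0xDE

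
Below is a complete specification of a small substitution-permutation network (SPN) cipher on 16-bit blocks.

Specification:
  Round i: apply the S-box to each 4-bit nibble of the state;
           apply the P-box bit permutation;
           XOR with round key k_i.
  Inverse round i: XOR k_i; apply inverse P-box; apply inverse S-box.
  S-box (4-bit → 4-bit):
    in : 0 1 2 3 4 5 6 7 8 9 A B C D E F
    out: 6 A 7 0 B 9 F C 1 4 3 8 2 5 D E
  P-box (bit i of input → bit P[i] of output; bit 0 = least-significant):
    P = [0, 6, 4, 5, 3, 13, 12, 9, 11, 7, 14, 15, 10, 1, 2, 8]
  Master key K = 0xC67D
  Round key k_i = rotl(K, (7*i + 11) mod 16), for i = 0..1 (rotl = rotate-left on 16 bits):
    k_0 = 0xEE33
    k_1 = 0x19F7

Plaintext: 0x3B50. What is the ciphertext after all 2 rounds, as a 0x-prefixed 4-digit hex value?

0x2E59

s_0 = plaintext = 0x3B50
s_1 = Round(s_0, k_0) = 0x6C6B
s_2 = Round(s_1, k_1) = 0x2E59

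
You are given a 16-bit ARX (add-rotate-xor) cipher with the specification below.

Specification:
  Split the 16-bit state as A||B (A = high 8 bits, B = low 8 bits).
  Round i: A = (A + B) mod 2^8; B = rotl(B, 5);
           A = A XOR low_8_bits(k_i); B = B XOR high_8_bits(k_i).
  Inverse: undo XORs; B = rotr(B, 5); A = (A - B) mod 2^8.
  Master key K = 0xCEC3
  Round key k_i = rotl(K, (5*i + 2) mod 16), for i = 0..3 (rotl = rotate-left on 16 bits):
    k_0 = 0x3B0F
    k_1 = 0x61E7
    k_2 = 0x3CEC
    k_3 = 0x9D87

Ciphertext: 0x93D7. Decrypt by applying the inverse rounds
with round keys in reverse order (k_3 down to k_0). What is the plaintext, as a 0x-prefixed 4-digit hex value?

s_0 = ciphertext = 0x93D7
s_1 = InvRound(s_0, k_3) = 0xC252
s_2 = InvRound(s_1, k_2) = 0xBB73
s_3 = InvRound(s_2, k_1) = 0xCC90
s_4 = InvRound(s_3, k_0) = 0x665D

0x665D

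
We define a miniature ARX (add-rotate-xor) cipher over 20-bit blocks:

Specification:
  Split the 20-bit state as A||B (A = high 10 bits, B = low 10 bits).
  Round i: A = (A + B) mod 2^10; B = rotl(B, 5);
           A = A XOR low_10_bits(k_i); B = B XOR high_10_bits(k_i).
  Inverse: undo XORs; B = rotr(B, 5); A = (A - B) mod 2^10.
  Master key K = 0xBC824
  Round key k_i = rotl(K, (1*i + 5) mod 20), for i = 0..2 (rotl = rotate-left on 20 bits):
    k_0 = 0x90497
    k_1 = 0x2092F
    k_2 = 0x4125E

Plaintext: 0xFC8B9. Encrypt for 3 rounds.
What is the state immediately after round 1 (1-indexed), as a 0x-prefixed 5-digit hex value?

0x0F164

s_0 = plaintext = 0xFC8B9
s_1 = Round(s_0, k_0) = 0x0F164
s_2 = Round(s_1, k_1) = 0x23C09
s_3 = Round(s_2, k_2) = 0xB1824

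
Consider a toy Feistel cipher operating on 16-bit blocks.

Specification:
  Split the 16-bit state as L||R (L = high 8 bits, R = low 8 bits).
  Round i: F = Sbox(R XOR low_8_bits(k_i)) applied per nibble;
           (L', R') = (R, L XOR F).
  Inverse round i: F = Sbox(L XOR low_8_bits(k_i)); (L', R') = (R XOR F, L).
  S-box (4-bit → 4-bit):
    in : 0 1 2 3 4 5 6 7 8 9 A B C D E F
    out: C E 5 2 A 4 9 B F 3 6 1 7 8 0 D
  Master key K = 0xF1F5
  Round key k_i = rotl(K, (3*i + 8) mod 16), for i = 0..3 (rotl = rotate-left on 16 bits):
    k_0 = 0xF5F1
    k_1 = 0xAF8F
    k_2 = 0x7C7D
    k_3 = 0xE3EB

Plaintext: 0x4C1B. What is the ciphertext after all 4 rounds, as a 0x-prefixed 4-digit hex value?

s_0 = plaintext = 0x4C1B
s_1 = Round(s_0, k_0) = 0x1B4A
s_2 = Round(s_1, k_1) = 0x4A6F
s_3 = Round(s_2, k_2) = 0x6FAF
s_4 = Round(s_3, k_3) = 0xAFC5

0xAFC5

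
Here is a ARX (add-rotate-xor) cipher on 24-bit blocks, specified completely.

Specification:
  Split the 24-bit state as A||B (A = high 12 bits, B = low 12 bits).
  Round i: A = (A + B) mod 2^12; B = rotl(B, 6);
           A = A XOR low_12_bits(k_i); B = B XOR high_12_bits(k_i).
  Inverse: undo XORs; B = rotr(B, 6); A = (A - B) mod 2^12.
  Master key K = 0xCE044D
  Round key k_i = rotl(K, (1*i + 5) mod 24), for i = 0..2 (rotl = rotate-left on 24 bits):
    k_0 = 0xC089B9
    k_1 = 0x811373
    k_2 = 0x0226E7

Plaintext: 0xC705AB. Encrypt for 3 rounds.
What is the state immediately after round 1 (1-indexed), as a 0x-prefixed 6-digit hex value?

0xBA26DE

s_0 = plaintext = 0xC705AB
s_1 = Round(s_0, k_0) = 0xBA26DE
s_2 = Round(s_1, k_1) = 0x1F3F8A
s_3 = Round(s_2, k_2) = 0x79A29C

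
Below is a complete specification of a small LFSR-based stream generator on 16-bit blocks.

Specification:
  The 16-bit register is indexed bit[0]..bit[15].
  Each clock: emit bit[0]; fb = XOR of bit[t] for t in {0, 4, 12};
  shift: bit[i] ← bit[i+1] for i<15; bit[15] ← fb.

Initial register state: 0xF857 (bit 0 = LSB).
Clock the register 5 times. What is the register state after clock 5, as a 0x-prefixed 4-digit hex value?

0x6FC2

reg_0 = 0xF857
clock 1: out=1, reg = 0xFC2B
clock 2: out=1, reg = 0x7E15
clock 3: out=1, reg = 0xBF0A
clock 4: out=0, reg = 0xDF85
clock 5: out=1, reg = 0x6FC2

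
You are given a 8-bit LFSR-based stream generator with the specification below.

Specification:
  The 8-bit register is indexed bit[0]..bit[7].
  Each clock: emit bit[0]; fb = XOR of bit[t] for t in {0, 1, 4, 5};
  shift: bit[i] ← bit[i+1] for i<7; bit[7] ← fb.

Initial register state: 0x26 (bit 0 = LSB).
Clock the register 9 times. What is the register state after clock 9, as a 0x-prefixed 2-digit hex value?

0x33

reg_0 = 0x26
clock 1: out=0, reg = 0x13
clock 2: out=1, reg = 0x89
clock 3: out=1, reg = 0xC4
clock 4: out=0, reg = 0x62
clock 5: out=0, reg = 0x31
clock 6: out=1, reg = 0x98
clock 7: out=0, reg = 0xCC
clock 8: out=0, reg = 0x66
clock 9: out=0, reg = 0x33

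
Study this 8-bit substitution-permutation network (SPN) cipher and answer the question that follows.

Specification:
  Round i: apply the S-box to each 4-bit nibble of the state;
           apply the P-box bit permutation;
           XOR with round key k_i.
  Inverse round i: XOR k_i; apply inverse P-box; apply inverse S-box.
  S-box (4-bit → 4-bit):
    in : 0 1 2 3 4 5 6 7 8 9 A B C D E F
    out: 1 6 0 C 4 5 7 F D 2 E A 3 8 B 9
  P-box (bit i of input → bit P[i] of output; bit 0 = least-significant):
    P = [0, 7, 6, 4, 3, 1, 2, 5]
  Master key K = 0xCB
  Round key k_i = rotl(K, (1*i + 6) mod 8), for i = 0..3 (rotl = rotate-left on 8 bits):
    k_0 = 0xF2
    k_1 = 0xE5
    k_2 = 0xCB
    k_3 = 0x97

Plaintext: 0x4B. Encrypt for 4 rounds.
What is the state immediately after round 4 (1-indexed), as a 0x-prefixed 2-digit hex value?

0x01

s_0 = plaintext = 0x4B
s_1 = Round(s_0, k_0) = 0x66
s_2 = Round(s_1, k_1) = 0x2A
s_3 = Round(s_2, k_2) = 0x1B
s_4 = Round(s_3, k_3) = 0x01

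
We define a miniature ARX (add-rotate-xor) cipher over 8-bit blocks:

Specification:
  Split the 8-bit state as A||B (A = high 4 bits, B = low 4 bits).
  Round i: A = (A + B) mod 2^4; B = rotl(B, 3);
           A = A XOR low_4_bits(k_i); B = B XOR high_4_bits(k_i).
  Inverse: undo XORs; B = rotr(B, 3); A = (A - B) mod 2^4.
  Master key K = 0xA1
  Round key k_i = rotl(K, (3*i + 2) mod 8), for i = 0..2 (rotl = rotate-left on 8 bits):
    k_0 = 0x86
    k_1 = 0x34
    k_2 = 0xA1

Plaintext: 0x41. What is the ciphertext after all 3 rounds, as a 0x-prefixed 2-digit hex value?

s_0 = plaintext = 0x41
s_1 = Round(s_0, k_0) = 0x30
s_2 = Round(s_1, k_1) = 0x73
s_3 = Round(s_2, k_2) = 0xB3

0xB3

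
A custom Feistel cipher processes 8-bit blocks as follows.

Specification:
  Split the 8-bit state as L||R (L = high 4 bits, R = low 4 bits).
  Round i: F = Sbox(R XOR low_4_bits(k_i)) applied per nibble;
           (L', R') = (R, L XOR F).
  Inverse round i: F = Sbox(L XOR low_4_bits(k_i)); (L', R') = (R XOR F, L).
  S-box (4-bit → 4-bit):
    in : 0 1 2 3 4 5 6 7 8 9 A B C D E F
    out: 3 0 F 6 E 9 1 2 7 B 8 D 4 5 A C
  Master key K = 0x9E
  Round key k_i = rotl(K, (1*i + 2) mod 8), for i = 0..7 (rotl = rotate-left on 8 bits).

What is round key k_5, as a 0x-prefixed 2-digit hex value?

0x4F

K = 0x9E
k_0 = rotl(K, (1*0+2) mod 8) = rotl(K, 2) = 0x7A
k_1 = rotl(K, (1*1+2) mod 8) = rotl(K, 3) = 0xF4
k_2 = rotl(K, (1*2+2) mod 8) = rotl(K, 4) = 0xE9
k_3 = rotl(K, (1*3+2) mod 8) = rotl(K, 5) = 0xD3
k_4 = rotl(K, (1*4+2) mod 8) = rotl(K, 6) = 0xA7
k_5 = rotl(K, (1*5+2) mod 8) = rotl(K, 7) = 0x4F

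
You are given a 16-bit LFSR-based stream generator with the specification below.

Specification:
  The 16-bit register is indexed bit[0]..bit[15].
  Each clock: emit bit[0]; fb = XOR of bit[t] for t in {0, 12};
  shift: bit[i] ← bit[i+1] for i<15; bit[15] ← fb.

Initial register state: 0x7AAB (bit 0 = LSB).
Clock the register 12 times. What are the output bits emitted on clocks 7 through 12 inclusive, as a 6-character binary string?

reg_0 = 0x7AAB
clock 1: out=1, reg = 0x3D55
clock 2: out=1, reg = 0x1EAA
clock 3: out=0, reg = 0x8F55
clock 4: out=1, reg = 0xC7AA
clock 5: out=0, reg = 0x63D5
clock 6: out=1, reg = 0xB1EA
clock 7: out=0, reg = 0xD8F5
clock 8: out=1, reg = 0x6C7A
clock 9: out=0, reg = 0x363D
clock 10: out=1, reg = 0x1B1E
clock 11: out=0, reg = 0x8D8F
clock 12: out=1, reg = 0xC6C7

010101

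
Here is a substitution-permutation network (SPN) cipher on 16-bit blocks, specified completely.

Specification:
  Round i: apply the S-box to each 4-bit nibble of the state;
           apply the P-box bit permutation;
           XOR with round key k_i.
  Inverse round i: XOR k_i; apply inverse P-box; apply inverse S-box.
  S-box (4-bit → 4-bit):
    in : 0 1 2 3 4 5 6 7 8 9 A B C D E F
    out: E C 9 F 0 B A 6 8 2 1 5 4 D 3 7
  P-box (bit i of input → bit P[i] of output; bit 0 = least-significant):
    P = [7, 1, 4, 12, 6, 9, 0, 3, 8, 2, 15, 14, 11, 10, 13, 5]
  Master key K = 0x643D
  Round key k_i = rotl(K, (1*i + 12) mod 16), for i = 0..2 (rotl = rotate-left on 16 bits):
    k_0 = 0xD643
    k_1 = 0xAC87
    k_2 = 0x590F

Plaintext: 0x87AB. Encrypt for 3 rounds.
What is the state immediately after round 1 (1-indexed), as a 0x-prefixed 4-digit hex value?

s_0 = plaintext = 0x87AB
s_1 = Round(s_0, k_0) = 0x56B7
s_2 = Round(s_1, k_1) = 0xE0F0
s_3 = Round(s_2, k_2) = 0x8758

0x56B7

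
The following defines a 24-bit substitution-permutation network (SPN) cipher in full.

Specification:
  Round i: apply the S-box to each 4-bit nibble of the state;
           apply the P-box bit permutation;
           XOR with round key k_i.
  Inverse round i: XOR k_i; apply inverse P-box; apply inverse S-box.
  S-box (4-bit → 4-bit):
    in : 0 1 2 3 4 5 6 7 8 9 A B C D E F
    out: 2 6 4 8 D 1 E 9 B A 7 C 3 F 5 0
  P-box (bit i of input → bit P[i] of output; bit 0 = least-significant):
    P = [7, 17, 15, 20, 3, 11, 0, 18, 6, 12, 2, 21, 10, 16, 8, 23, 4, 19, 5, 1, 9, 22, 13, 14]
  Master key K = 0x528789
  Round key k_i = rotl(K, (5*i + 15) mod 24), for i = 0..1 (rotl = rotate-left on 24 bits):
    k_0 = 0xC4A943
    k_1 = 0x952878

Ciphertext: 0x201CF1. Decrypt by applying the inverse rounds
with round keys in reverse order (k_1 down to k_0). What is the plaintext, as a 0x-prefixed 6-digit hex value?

s_0 = ciphertext = 0x201CF1
s_1 = InvRound(s_0, k_1) = 0x2F8947
s_2 = InvRound(s_1, k_0) = 0x109BF0

0x109BF0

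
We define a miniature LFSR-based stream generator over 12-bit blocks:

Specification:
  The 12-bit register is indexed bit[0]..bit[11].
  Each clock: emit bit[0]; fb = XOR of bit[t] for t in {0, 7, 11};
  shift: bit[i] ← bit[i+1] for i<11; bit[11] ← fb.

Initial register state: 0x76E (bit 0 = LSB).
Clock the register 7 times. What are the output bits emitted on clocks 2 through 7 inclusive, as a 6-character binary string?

111011

reg_0 = 0x76E
clock 1: out=0, reg = 0x3B7
clock 2: out=1, reg = 0x1DB
clock 3: out=1, reg = 0x0ED
clock 4: out=1, reg = 0x076
clock 5: out=0, reg = 0x03B
clock 6: out=1, reg = 0x81D
clock 7: out=1, reg = 0x40E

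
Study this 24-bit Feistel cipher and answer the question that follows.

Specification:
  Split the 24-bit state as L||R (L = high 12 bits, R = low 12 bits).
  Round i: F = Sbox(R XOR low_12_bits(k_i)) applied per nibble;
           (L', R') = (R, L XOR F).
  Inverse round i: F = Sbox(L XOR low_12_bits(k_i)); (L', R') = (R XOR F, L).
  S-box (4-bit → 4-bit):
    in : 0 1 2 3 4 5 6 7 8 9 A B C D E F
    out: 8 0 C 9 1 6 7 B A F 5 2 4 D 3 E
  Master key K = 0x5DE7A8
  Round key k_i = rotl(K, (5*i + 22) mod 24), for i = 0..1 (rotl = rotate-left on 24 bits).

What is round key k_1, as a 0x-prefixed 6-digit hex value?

0xEF3D42

K = 0x5DE7A8
k_0 = rotl(K, (5*0+22) mod 24) = rotl(K, 22) = 0x1779EA
k_1 = rotl(K, (5*1+22) mod 24) = rotl(K, 3) = 0xEF3D42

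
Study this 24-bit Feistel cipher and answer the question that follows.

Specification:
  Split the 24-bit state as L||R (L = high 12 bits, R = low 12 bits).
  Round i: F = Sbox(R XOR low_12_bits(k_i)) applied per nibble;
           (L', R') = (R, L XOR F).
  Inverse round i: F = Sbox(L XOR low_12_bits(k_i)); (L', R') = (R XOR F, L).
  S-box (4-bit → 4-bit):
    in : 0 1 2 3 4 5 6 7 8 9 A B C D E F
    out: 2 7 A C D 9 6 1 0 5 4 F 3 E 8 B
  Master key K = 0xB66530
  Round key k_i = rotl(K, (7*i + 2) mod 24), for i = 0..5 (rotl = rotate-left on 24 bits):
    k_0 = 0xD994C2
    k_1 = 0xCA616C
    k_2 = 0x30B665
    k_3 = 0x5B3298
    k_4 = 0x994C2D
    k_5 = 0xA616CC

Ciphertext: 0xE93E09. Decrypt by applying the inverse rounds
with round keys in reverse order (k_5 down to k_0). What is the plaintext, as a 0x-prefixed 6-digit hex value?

s_0 = ciphertext = 0xE93E09
s_1 = InvRound(s_0, k_5) = 0xE92E93
s_2 = InvRound(s_1, k_4) = 0x468E92
s_3 = InvRound(s_2, k_3) = 0x820468
s_4 = InvRound(s_3, k_2) = 0xCB1820
s_5 = InvRound(s_4, k_1) = 0x6CECB1
s_6 = InvRound(s_5, k_0) = 0x6926CE

0x6926CE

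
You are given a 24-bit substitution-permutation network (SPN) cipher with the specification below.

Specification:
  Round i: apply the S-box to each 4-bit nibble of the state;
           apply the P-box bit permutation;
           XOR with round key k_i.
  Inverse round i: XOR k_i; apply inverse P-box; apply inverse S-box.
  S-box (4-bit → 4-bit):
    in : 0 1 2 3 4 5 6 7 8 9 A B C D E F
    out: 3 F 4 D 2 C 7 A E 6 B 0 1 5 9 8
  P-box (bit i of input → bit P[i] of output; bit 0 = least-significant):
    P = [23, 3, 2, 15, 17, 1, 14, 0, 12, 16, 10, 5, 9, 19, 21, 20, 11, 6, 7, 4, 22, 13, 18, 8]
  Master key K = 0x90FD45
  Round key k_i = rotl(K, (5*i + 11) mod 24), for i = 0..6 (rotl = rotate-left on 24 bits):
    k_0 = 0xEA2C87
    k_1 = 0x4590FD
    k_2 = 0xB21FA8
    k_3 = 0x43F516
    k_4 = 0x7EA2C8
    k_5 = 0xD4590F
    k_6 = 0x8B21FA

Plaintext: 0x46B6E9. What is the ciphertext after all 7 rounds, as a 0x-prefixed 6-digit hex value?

s_0 = plaintext = 0x46B6E9
s_1 = Round(s_0, k_0) = 0xE9104A
s_2 = Round(s_1, k_1) = 0xBC0337
s_3 = Round(s_2, k_2) = 0xB8C181
s_4 = Round(s_3, k_3) = 0xC223E9
s_5 = Round(s_4, k_4) = 0x1CB665
s_6 = Round(s_5, k_5) = 0x93A409
s_7 = Round(s_6, k_6) = 0x940B64

0x940B64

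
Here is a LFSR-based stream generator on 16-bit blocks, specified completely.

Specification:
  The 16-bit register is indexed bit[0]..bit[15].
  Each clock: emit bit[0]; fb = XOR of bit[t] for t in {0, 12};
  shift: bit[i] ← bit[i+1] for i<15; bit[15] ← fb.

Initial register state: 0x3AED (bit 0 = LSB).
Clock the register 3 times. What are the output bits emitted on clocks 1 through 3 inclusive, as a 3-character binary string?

101

reg_0 = 0x3AED
clock 1: out=1, reg = 0x1D76
clock 2: out=0, reg = 0x8EBB
clock 3: out=1, reg = 0xC75D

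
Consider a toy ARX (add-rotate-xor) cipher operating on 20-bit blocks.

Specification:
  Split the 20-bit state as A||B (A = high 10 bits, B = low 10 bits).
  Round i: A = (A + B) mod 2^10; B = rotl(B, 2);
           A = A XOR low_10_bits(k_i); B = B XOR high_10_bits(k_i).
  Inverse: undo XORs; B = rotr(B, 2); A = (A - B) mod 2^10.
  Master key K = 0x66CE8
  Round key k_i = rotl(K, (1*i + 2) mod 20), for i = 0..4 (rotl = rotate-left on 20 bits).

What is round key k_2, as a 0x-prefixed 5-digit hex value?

0x6CE86

K = 0x66CE8
k_0 = rotl(K, (1*0+2) mod 20) = rotl(K, 2) = 0x9B3A1
k_1 = rotl(K, (1*1+2) mod 20) = rotl(K, 3) = 0x36743
k_2 = rotl(K, (1*2+2) mod 20) = rotl(K, 4) = 0x6CE86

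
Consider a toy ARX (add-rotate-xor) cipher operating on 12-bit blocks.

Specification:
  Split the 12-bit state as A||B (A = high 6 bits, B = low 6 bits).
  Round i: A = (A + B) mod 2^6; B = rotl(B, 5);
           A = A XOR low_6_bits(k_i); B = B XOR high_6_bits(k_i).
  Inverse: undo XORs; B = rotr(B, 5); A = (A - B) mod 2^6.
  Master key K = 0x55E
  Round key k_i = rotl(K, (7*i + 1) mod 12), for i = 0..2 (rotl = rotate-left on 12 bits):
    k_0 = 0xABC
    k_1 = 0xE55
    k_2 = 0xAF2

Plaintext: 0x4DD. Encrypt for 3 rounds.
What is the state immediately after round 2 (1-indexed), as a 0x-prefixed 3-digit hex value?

0x17B

s_0 = plaintext = 0x4DD
s_1 = Round(s_0, k_0) = 0x304
s_2 = Round(s_1, k_1) = 0x17B
s_3 = Round(s_2, k_2) = 0xC96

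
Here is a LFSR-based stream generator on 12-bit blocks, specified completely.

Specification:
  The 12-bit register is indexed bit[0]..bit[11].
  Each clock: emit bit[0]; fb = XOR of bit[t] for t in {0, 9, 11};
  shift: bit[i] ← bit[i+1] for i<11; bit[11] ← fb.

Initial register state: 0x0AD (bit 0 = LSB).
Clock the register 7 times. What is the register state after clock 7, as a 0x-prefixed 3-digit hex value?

reg_0 = 0x0AD
clock 1: out=1, reg = 0x856
clock 2: out=0, reg = 0xC2B
clock 3: out=1, reg = 0x615
clock 4: out=1, reg = 0x30A
clock 5: out=0, reg = 0x985
clock 6: out=1, reg = 0x4C2
clock 7: out=0, reg = 0x261

0x261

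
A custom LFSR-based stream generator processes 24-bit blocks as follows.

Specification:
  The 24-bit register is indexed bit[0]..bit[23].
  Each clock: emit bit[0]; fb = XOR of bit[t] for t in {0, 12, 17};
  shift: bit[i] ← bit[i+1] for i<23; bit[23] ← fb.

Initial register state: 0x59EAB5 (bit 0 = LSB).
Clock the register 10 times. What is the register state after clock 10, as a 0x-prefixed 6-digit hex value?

0x21D67A

reg_0 = 0x59EAB5
clock 1: out=1, reg = 0xACF55A
clock 2: out=0, reg = 0xD67AAD
clock 3: out=1, reg = 0xEB3D56
clock 4: out=0, reg = 0x759EAB
clock 5: out=1, reg = 0x3ACF55
clock 6: out=1, reg = 0x1D67AA
clock 7: out=0, reg = 0x0EB3D5
clock 8: out=1, reg = 0x8759EA
clock 9: out=0, reg = 0x43ACF5
clock 10: out=1, reg = 0x21D67A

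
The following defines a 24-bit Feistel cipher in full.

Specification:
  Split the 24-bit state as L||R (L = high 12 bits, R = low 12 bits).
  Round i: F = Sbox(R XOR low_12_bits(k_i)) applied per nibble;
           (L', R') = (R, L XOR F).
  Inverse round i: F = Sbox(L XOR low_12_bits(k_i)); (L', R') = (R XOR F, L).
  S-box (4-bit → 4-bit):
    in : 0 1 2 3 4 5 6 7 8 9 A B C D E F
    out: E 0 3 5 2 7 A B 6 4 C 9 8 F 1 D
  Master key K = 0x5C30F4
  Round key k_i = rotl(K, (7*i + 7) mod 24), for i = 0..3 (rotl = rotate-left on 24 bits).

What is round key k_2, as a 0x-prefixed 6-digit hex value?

0x8B861E

K = 0x5C30F4
k_0 = rotl(K, (7*0+7) mod 24) = rotl(K, 7) = 0x187A2E
k_1 = rotl(K, (7*1+7) mod 24) = rotl(K, 14) = 0x3D170C
k_2 = rotl(K, (7*2+7) mod 24) = rotl(K, 21) = 0x8B861E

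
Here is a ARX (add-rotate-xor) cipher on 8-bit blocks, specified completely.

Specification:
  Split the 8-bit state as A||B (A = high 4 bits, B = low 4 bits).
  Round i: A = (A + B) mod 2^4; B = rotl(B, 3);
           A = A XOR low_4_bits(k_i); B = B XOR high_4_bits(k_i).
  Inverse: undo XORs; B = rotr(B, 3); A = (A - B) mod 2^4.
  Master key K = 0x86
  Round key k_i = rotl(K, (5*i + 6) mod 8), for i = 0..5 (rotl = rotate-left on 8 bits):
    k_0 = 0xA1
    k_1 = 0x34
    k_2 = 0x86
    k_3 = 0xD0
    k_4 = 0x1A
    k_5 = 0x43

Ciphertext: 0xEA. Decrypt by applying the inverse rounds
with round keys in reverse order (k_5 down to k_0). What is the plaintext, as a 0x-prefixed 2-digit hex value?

s_0 = ciphertext = 0xEA
s_1 = InvRound(s_0, k_5) = 0x0D
s_2 = InvRound(s_1, k_4) = 0x19
s_3 = InvRound(s_2, k_3) = 0x98
s_4 = InvRound(s_3, k_2) = 0xF0
s_5 = InvRound(s_4, k_1) = 0x56
s_6 = InvRound(s_5, k_0) = 0xB9

0xB9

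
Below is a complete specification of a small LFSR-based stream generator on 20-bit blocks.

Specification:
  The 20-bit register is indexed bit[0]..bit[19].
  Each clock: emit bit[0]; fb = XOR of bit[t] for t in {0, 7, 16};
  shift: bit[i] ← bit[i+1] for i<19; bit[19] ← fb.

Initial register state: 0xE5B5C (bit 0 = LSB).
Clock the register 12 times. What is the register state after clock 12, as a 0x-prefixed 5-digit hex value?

reg_0 = 0xE5B5C
clock 1: out=0, reg = 0x72DAE
clock 2: out=0, reg = 0x396D7
clock 3: out=1, reg = 0x9CB6B
clock 4: out=1, reg = 0x4E5B5
clock 5: out=1, reg = 0x272DA
clock 6: out=0, reg = 0x9396D
clock 7: out=1, reg = 0x49CB6
clock 8: out=0, reg = 0xA4E5B
clock 9: out=1, reg = 0xD272D
clock 10: out=1, reg = 0x69396
clock 11: out=0, reg = 0xB49CB
clock 12: out=1, reg = 0xDA4E5

0xDA4E5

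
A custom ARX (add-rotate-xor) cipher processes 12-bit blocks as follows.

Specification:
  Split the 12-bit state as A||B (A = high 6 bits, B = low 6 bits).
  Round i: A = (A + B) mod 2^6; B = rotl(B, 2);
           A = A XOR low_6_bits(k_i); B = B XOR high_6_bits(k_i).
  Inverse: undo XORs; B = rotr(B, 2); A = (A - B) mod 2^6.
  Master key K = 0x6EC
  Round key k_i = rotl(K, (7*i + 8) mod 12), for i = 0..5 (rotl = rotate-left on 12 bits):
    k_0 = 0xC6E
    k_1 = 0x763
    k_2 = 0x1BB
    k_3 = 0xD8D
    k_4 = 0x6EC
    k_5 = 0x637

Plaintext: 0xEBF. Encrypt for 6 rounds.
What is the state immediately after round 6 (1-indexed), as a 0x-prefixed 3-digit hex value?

0xEC8

s_0 = plaintext = 0xEBF
s_1 = Round(s_0, k_0) = 0x5CE
s_2 = Round(s_1, k_1) = 0x1A5
s_3 = Round(s_2, k_2) = 0x410
s_4 = Round(s_3, k_3) = 0xB77
s_5 = Round(s_4, k_4) = 0x204
s_6 = Round(s_5, k_5) = 0xEC8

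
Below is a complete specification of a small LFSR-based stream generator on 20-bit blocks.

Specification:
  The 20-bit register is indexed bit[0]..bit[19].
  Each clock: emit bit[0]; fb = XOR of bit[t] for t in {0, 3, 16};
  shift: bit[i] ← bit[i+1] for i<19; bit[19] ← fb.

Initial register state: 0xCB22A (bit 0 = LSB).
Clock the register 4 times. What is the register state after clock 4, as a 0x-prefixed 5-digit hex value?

reg_0 = 0xCB22A
clock 1: out=0, reg = 0xE5915
clock 2: out=1, reg = 0xF2C8A
clock 3: out=0, reg = 0x79645
clock 4: out=1, reg = 0x3CB22

0x3CB22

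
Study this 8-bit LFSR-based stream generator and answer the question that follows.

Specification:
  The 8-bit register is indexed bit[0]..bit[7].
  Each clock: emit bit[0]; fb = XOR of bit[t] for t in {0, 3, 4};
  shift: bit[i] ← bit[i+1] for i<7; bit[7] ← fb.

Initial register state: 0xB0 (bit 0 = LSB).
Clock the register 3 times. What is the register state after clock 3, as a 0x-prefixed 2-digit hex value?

0xB6

reg_0 = 0xB0
clock 1: out=0, reg = 0xD8
clock 2: out=0, reg = 0x6C
clock 3: out=0, reg = 0xB6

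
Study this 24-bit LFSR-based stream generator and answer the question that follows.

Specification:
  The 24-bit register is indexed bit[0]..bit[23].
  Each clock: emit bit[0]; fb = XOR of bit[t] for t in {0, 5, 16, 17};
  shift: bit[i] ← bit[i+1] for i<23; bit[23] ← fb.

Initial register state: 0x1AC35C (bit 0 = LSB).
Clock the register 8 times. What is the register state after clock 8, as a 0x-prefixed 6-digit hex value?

reg_0 = 0x1AC35C
clock 1: out=0, reg = 0x8D61AE
clock 2: out=0, reg = 0x46B0D7
clock 3: out=1, reg = 0x23586B
clock 4: out=1, reg = 0x11AC35
clock 5: out=1, reg = 0x88D61A
clock 6: out=0, reg = 0x446B0D
clock 7: out=1, reg = 0xA23586
clock 8: out=0, reg = 0xD11AC3

0xD11AC3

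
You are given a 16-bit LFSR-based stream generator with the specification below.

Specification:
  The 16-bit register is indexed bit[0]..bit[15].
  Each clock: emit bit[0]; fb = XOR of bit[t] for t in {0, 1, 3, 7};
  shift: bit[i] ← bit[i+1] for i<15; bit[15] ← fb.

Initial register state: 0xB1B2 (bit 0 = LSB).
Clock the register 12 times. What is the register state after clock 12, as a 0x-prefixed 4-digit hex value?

0x23EB

reg_0 = 0xB1B2
clock 1: out=0, reg = 0x58D9
clock 2: out=1, reg = 0xAC6C
clock 3: out=0, reg = 0xD636
clock 4: out=0, reg = 0xEB1B
clock 5: out=1, reg = 0xF58D
clock 6: out=1, reg = 0xFAC6
clock 7: out=0, reg = 0x7D63
clock 8: out=1, reg = 0x3EB1
clock 9: out=1, reg = 0x1F58
clock 10: out=0, reg = 0x8FAC
clock 11: out=0, reg = 0x47D6
clock 12: out=0, reg = 0x23EB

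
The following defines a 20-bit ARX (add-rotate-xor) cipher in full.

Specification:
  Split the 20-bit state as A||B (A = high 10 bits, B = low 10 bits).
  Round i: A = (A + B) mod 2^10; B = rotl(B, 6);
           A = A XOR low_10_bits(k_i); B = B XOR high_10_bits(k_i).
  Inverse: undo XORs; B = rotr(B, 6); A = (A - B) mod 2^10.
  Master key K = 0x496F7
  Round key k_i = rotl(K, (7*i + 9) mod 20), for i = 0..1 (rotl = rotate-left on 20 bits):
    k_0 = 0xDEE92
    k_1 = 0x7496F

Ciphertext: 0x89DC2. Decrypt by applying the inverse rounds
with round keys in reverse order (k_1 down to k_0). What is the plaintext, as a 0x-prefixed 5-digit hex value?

0x487B9

s_0 = ciphertext = 0x89DC2
s_1 = InvRound(s_0, k_1) = 0x92100
s_2 = InvRound(s_1, k_0) = 0x487B9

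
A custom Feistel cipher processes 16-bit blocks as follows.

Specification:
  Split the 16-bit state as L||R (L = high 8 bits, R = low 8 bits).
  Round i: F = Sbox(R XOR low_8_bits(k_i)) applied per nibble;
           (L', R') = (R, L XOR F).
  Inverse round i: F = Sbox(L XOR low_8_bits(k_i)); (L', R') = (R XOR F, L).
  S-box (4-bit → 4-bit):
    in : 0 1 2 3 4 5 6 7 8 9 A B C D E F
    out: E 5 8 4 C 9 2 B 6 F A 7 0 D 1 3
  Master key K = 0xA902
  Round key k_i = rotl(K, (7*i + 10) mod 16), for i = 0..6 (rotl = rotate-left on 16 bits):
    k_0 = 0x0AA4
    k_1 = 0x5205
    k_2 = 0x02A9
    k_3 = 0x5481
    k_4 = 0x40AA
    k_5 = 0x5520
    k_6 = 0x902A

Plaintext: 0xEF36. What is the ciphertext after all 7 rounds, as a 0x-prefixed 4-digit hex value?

s_0 = plaintext = 0xEF36
s_1 = Round(s_0, k_0) = 0x3617
s_2 = Round(s_1, k_1) = 0x176E
s_3 = Round(s_2, k_2) = 0x6E1C
s_4 = Round(s_3, k_3) = 0x1C93
s_5 = Round(s_4, k_4) = 0x9353
s_6 = Round(s_5, k_5) = 0x5327
s_7 = Round(s_6, k_6) = 0x27BE

0x27BE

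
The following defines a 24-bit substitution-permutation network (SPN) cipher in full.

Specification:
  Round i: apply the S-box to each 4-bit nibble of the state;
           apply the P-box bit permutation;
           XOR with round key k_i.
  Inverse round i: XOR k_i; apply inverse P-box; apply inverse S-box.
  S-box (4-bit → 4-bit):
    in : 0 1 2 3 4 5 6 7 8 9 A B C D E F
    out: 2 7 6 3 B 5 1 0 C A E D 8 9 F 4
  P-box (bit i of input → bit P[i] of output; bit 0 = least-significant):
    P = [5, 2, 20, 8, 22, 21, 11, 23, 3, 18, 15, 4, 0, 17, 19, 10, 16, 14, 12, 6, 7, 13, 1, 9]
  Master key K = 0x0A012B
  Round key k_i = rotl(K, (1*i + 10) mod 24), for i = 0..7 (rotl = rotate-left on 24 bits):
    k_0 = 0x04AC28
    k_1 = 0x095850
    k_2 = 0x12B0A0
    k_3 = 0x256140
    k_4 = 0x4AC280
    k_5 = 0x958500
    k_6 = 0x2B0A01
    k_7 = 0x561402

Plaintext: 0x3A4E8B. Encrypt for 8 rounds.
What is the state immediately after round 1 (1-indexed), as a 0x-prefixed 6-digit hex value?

s_0 = plaintext = 0x3A4E8B
s_1 = Round(s_0, k_0) = 0x9251D1
s_2 = Round(s_1, k_1) = 0xD5AA7D
s_3 = Round(s_2, k_2) = 0x1D2710
s_4 = Round(s_3, k_3) = 0x4E4986
s_5 = Round(s_4, k_4) = 0xCDBC71
s_6 = Round(s_5, k_5) = 0x8C8375
s_7 = Round(s_6, k_6) = 0x370C6B
s_8 = Round(s_7, k_7) = 0x0435B2

0x9251D1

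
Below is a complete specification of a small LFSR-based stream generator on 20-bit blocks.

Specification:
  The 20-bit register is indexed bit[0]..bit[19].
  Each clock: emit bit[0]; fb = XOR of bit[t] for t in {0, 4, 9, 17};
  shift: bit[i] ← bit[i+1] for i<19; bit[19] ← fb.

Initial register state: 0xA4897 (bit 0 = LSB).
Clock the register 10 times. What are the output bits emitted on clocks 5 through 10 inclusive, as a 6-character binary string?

100100

reg_0 = 0xA4897
clock 1: out=1, reg = 0xD244B
clock 2: out=1, reg = 0xE9225
clock 3: out=1, reg = 0xF4912
clock 4: out=0, reg = 0x7A489
clock 5: out=1, reg = 0x3D244
clock 6: out=0, reg = 0x1E922
clock 7: out=0, reg = 0x0F491
clock 8: out=1, reg = 0x07A48
clock 9: out=0, reg = 0x83D24
clock 10: out=0, reg = 0x41E92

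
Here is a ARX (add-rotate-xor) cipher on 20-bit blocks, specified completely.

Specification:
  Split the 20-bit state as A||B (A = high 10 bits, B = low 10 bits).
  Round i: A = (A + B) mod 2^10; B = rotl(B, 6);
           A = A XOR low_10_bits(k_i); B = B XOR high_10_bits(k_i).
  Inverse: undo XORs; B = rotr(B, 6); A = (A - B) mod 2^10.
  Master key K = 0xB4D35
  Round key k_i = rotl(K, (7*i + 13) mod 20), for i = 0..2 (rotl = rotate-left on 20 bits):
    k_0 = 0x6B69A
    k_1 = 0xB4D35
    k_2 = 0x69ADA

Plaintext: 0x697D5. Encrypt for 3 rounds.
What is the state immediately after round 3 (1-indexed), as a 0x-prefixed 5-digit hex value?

s_0 = plaintext = 0x697D5
s_1 = Round(s_0, k_0) = 0xF80D0
s_2 = Round(s_1, k_1) = 0x616DE
s_3 = Round(s_2, k_2) = 0xAE60B

0xAE60B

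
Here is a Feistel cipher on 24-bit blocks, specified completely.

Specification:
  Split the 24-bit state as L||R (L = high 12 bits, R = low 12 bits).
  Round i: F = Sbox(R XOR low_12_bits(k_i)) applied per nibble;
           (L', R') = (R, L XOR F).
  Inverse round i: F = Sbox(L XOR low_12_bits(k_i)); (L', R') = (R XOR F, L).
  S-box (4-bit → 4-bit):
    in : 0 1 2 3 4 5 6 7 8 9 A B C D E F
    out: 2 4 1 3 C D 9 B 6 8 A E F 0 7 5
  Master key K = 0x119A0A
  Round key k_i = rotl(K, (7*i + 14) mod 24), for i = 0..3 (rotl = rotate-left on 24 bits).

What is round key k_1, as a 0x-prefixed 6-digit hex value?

0x423341

K = 0x119A0A
k_0 = rotl(K, (7*0+14) mod 24) = rotl(K, 14) = 0x828466
k_1 = rotl(K, (7*1+14) mod 24) = rotl(K, 21) = 0x423341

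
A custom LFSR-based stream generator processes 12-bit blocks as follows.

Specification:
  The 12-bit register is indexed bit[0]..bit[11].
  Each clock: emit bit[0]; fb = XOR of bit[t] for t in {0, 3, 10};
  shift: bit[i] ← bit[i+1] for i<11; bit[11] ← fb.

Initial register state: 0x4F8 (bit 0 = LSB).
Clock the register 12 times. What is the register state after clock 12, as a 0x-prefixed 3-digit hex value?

0x81E

reg_0 = 0x4F8
clock 1: out=0, reg = 0x27C
clock 2: out=0, reg = 0x93E
clock 3: out=0, reg = 0xC9F
clock 4: out=1, reg = 0xE4F
clock 5: out=1, reg = 0xF27
clock 6: out=1, reg = 0x793
clock 7: out=1, reg = 0x3C9
clock 8: out=1, reg = 0x1E4
clock 9: out=0, reg = 0x0F2
clock 10: out=0, reg = 0x079
clock 11: out=1, reg = 0x03C
clock 12: out=0, reg = 0x81E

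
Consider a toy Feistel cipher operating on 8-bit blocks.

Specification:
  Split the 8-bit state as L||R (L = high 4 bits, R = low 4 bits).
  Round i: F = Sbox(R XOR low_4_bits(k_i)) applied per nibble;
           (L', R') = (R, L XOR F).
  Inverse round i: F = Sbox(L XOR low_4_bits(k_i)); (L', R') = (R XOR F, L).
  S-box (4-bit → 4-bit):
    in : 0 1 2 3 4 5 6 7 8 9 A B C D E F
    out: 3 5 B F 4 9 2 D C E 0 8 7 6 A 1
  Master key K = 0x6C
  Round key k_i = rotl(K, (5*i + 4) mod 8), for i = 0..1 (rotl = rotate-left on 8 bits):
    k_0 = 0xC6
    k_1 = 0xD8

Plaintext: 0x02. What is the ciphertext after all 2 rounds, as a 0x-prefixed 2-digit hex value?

s_0 = plaintext = 0x02
s_1 = Round(s_0, k_0) = 0x24
s_2 = Round(s_1, k_1) = 0x45

0x45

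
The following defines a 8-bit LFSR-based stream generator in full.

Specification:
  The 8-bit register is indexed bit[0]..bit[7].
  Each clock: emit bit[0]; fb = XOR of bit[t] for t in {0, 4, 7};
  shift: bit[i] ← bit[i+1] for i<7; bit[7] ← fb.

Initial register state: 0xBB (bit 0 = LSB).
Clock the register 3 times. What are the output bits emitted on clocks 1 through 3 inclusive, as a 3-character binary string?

110

reg_0 = 0xBB
clock 1: out=1, reg = 0xDD
clock 2: out=1, reg = 0xEE
clock 3: out=0, reg = 0xF7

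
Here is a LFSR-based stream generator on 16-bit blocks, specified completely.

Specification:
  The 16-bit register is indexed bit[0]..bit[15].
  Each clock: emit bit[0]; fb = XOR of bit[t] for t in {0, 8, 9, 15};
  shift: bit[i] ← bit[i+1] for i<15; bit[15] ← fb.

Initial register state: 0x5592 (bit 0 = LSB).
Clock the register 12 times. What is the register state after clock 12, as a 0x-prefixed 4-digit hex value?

reg_0 = 0x5592
clock 1: out=0, reg = 0xAAC9
clock 2: out=1, reg = 0xD564
clock 3: out=0, reg = 0x6AB2
clock 4: out=0, reg = 0xB559
clock 5: out=1, reg = 0xDAAC
clock 6: out=0, reg = 0x6D56
clock 7: out=0, reg = 0xB6AB
clock 8: out=1, reg = 0xDB55
clock 9: out=1, reg = 0x6DAA
clock 10: out=0, reg = 0xB6D5
clock 11: out=1, reg = 0xDB6A
clock 12: out=0, reg = 0xEDB5

0xEDB5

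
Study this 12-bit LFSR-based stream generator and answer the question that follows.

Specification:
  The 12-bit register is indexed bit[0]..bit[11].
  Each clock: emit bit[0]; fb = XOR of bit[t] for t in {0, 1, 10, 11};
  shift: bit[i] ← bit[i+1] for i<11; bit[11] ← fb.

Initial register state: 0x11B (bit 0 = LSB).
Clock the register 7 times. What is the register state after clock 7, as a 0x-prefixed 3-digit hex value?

0xD42

reg_0 = 0x11B
clock 1: out=1, reg = 0x08D
clock 2: out=1, reg = 0x846
clock 3: out=0, reg = 0x423
clock 4: out=1, reg = 0xA11
clock 5: out=1, reg = 0x508
clock 6: out=0, reg = 0xA84
clock 7: out=0, reg = 0xD42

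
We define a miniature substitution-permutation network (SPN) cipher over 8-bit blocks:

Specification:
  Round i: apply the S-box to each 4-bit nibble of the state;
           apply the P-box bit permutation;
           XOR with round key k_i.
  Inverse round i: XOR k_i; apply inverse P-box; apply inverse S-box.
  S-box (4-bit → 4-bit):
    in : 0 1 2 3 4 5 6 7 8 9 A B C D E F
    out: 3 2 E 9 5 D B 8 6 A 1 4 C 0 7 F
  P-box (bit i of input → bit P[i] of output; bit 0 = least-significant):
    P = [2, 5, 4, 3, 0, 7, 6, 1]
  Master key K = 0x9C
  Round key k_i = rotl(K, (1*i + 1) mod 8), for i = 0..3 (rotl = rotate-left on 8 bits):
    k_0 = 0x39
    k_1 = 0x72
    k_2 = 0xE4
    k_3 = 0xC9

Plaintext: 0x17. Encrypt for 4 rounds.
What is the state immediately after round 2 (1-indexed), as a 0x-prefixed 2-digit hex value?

s_0 = plaintext = 0x17
s_1 = Round(s_0, k_0) = 0xB1
s_2 = Round(s_1, k_1) = 0x12
s_3 = Round(s_2, k_2) = 0x5C
s_4 = Round(s_3, k_3) = 0x92

0x12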